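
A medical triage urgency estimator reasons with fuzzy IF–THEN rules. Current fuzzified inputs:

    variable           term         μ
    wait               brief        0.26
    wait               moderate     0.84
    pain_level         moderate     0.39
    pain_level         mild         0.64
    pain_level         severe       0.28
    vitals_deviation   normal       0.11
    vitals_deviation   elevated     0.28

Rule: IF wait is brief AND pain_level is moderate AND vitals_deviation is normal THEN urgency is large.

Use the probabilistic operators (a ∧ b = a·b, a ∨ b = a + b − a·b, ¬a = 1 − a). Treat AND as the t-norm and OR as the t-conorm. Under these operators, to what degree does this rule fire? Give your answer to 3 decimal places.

firing strength: brief=0.26, moderate=0.39, normal=0.11; AND[a·b] → w = 0.0112

0.011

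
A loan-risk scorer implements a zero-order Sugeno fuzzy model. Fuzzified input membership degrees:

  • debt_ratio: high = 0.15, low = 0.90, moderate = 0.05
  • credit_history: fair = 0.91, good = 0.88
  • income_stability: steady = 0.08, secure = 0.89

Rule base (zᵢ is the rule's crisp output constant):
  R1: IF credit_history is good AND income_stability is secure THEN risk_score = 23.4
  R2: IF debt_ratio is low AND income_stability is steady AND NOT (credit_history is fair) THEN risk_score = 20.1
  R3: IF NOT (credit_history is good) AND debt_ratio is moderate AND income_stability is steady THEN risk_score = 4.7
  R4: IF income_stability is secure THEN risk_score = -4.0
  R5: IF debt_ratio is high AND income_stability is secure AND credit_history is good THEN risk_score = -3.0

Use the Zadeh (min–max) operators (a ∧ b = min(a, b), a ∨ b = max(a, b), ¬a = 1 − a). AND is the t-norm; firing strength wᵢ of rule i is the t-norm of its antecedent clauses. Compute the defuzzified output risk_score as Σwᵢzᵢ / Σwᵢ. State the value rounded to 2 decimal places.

R1 (z=23.4): good=0.88, secure=0.89; AND[min(a, b)] → w = 0.88
R2 (z=20.1): low=0.90, steady=0.08, ¬fair=1−0.91=0.09; AND[min(a, b)] → w = 0.08
R3 (z=4.7): ¬good=1−0.88=0.12, moderate=0.05, steady=0.08; AND[min(a, b)] → w = 0.05
R4 (z=-4.0): secure=0.89 → w = 0.89
R5 (z=-3.0): high=0.15, secure=0.89, good=0.88; AND[min(a, b)] → w = 0.15
Weighted average = (0.88·23.4 + 0.08·20.1 + 0.05·4.7 + 0.89·-4.0 + 0.15·-3.0) / (0.88 + 0.08 + 0.05 + 0.89 + 0.15)
  = 18.4250 / 2.0500 = 8.99

8.99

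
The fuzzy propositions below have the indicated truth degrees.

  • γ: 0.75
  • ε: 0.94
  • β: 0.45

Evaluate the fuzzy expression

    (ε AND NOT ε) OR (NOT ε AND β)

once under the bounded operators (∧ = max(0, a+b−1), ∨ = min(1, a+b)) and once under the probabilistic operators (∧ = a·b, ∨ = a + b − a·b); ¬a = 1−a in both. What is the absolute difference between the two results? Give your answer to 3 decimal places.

0.082

Under bounded:
  NOT ε = 1 − 0.94 = 0.06
  ε AND NOT ε = max(0, a+b−1) on (0.94, 0.06) = 0.00
  NOT ε = 1 − 0.94 = 0.06
  NOT ε AND β = max(0, a+b−1) on (0.06, 0.45) = 0.00
  (ε AND NOT ε) OR (NOT ε AND β) = min(1, a+b) on (0.00, 0.00) = 0.00
  → value = 0.0000
Under probabilistic:
  NOT ε = 1 − 0.9400 = 0.0600
  ε AND NOT ε = a·b on (0.9400, 0.0600) = 0.0564
  NOT ε = 1 − 0.9400 = 0.0600
  NOT ε AND β = a·b on (0.0600, 0.4500) = 0.0270
  (ε AND NOT ε) OR (NOT ε AND β) = a + b − a·b on (0.0564, 0.0270) = 0.0819
  → value = 0.0819
|0.0000 − 0.0819| = 0.082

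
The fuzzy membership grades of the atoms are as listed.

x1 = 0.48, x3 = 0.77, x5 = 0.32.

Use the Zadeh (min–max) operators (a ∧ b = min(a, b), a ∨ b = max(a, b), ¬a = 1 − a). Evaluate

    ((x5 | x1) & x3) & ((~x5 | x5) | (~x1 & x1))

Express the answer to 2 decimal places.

0.48

x5 | x1 = max(a, b) on (0.32, 0.48) = 0.48
(x5 | x1) & x3 = min(a, b) on (0.48, 0.77) = 0.48
~x5 = 1 − 0.32 = 0.68
~x5 | x5 = max(a, b) on (0.68, 0.32) = 0.68
~x1 = 1 − 0.48 = 0.52
~x1 & x1 = min(a, b) on (0.52, 0.48) = 0.48
(~x5 | x5) | (~x1 & x1) = max(a, b) on (0.68, 0.48) = 0.68
((x5 | x1) & x3) & ((~x5 | x5) | (~x1 & x1)) = min(a, b) on (0.48, 0.68) = 0.48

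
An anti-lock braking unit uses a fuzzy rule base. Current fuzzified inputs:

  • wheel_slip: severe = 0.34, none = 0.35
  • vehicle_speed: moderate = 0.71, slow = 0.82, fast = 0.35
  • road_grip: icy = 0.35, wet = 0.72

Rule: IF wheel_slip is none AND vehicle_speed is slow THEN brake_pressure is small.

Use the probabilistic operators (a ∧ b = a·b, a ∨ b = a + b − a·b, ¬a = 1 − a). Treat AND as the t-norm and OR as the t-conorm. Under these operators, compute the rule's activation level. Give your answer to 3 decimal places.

firing strength: none=0.35, slow=0.82; AND[a·b] → w = 0.2870

0.287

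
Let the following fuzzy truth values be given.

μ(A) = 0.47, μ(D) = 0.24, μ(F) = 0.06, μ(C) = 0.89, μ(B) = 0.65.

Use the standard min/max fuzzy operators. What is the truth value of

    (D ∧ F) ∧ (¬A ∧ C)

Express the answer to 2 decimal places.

0.06

D ∧ F = min(a, b) on (0.24, 0.06) = 0.06
¬A = 1 − 0.47 = 0.53
¬A ∧ C = min(a, b) on (0.53, 0.89) = 0.53
(D ∧ F) ∧ (¬A ∧ C) = min(a, b) on (0.06, 0.53) = 0.06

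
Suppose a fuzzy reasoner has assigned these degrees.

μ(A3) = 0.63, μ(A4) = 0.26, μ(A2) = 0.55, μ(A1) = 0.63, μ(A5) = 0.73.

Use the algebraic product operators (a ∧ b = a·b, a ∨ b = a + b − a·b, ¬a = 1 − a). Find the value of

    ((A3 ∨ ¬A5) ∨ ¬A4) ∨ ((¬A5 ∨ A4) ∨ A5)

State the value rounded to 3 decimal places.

0.990

¬A5 = 1 − 0.7300 = 0.2700
A3 ∨ ¬A5 = a + b − a·b on (0.6300, 0.2700) = 0.7299
¬A4 = 1 − 0.2600 = 0.7400
(A3 ∨ ¬A5) ∨ ¬A4 = a + b − a·b on (0.7299, 0.7400) = 0.9298
¬A5 = 1 − 0.7300 = 0.2700
¬A5 ∨ A4 = a + b − a·b on (0.2700, 0.2600) = 0.4598
(¬A5 ∨ A4) ∨ A5 = a + b − a·b on (0.4598, 0.7300) = 0.8541
((A3 ∨ ¬A5) ∨ ¬A4) ∨ ((¬A5 ∨ A4) ∨ A5) = a + b − a·b on (0.9298, 0.8541) = 0.9898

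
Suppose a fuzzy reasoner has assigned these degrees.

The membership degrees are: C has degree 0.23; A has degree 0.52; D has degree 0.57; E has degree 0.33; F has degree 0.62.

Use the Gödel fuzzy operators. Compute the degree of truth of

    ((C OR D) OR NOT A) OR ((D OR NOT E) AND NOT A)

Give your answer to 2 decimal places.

C OR D = max(a, b) on (0.23, 0.57) = 0.57
NOT A = 1 − 0.52 = 0.48
(C OR D) OR NOT A = max(a, b) on (0.57, 0.48) = 0.57
NOT E = 1 − 0.33 = 0.67
D OR NOT E = max(a, b) on (0.57, 0.67) = 0.67
NOT A = 1 − 0.52 = 0.48
(D OR NOT E) AND NOT A = min(a, b) on (0.67, 0.48) = 0.48
((C OR D) OR NOT A) OR ((D OR NOT E) AND NOT A) = max(a, b) on (0.57, 0.48) = 0.57

0.57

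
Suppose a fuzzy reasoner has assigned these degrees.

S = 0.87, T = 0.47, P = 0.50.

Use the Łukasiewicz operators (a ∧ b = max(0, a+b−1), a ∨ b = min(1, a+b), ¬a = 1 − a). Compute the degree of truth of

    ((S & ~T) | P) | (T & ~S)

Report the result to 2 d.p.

~T = 1 − 0.47 = 0.53
S & ~T = max(0, a+b−1) on (0.87, 0.53) = 0.40
(S & ~T) | P = min(1, a+b) on (0.40, 0.50) = 0.90
~S = 1 − 0.87 = 0.13
T & ~S = max(0, a+b−1) on (0.47, 0.13) = 0.00
((S & ~T) | P) | (T & ~S) = min(1, a+b) on (0.90, 0.00) = 0.90

0.90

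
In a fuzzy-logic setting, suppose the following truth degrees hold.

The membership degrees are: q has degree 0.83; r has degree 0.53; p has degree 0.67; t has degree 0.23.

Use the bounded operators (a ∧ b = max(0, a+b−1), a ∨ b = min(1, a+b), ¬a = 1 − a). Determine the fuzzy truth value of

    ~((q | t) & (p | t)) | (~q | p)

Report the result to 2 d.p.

q | t = min(1, a+b) on (0.83, 0.23) = 1.00
p | t = min(1, a+b) on (0.67, 0.23) = 0.90
(q | t) & (p | t) = max(0, a+b−1) on (1.00, 0.90) = 0.90
~((q | t) & (p | t)) = 1 − 0.90 = 0.10
~q = 1 − 0.83 = 0.17
~q | p = min(1, a+b) on (0.17, 0.67) = 0.84
~((q | t) & (p | t)) | (~q | p) = min(1, a+b) on (0.10, 0.84) = 0.94

0.94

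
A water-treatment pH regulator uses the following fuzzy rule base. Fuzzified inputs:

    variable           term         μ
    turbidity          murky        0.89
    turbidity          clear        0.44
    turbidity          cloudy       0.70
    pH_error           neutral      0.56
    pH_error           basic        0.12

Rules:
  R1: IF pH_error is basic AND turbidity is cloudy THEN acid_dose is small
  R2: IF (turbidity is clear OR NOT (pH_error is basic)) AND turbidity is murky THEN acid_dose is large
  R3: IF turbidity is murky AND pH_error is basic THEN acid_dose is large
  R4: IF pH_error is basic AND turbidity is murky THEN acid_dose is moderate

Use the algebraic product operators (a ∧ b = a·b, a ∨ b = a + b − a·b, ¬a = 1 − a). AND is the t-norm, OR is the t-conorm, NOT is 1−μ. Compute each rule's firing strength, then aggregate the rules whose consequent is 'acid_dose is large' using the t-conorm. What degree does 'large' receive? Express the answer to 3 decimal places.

0.848

R1: basic=0.12, cloudy=0.70; AND[a·b] → w = 0.0840
R2: (clear=0.44 OR ¬basic=1−0.12=0.88) = 0.9328; AND[a·b] with murky=0.89 → w = 0.8302
R3: murky=0.89, basic=0.12; AND[a·b] → w = 0.1068
R4: basic=0.12, murky=0.89; AND[a·b] → w = 0.1068
Rules with consequent 'large': {R2, R3} → strengths 0.8302, 0.1068
Aggregate via t-conorm [a + b − a·b]: 0.8483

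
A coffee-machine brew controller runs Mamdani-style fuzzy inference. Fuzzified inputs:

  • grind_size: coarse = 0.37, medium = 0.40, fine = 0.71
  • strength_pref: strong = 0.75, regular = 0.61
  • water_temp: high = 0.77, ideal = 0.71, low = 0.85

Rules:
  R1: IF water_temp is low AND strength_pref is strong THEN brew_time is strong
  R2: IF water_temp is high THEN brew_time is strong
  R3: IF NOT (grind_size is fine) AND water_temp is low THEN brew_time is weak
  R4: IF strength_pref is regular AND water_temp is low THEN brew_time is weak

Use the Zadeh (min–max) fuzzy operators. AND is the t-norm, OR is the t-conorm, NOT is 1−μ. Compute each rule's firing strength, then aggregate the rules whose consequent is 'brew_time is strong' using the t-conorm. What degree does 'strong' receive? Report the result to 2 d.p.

R1: low=0.85, strong=0.75; AND[min(a, b)] → w = 0.75
R2: high=0.77 → w = 0.77
R3: ¬fine=1−0.71=0.29, low=0.85; AND[min(a, b)] → w = 0.29
R4: regular=0.61, low=0.85; AND[min(a, b)] → w = 0.61
Rules with consequent 'strong': {R1, R2} → strengths 0.75, 0.77
Aggregate via t-conorm [max(a, b)]: 0.77

0.77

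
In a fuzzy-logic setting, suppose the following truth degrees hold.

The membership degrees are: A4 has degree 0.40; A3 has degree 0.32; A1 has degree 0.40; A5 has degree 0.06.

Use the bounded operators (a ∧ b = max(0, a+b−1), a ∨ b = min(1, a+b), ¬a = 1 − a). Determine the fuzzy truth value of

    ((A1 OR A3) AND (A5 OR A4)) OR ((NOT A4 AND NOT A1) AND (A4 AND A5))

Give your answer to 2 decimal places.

0.18

A1 OR A3 = min(1, a+b) on (0.40, 0.32) = 0.72
A5 OR A4 = min(1, a+b) on (0.06, 0.40) = 0.46
(A1 OR A3) AND (A5 OR A4) = max(0, a+b−1) on (0.72, 0.46) = 0.18
NOT A4 = 1 − 0.40 = 0.60
NOT A1 = 1 − 0.40 = 0.60
NOT A4 AND NOT A1 = max(0, a+b−1) on (0.60, 0.60) = 0.20
A4 AND A5 = max(0, a+b−1) on (0.40, 0.06) = 0.00
(NOT A4 AND NOT A1) AND (A4 AND A5) = max(0, a+b−1) on (0.20, 0.00) = 0.00
((A1 OR A3) AND (A5 OR A4)) OR ((NOT A4 AND NOT A1) AND (A4 AND A5)) = min(1, a+b) on (0.18, 0.00) = 0.18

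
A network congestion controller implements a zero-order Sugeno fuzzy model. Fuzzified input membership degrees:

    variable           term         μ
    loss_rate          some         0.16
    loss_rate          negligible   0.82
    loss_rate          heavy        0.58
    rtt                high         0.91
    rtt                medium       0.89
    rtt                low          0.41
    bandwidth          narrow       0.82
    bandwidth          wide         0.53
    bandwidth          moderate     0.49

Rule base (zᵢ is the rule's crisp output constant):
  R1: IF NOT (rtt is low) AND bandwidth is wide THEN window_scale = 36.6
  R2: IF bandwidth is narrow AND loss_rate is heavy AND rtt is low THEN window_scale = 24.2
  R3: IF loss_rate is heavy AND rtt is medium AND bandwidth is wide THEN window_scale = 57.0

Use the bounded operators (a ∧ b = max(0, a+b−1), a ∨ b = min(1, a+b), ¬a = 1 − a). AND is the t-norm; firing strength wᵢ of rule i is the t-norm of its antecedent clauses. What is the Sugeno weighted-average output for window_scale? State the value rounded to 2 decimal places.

R1 (z=36.6): ¬low=1−0.41=0.59, wide=0.53; AND[max(0, a+b−1)] → w = 0.12
R2 (z=24.2): narrow=0.82, heavy=0.58, low=0.41; AND[max(0, a+b−1)] → w = 0.00
R3 (z=57.0): heavy=0.58, medium=0.89, wide=0.53; AND[max(0, a+b−1)] → w = 0.00
Weighted average = (0.12·36.6 + 0.00·24.2 + 0.00·57.0) / (0.12 + 0.00 + 0.00)
  = 4.3920 / 0.1200 = 36.60

36.60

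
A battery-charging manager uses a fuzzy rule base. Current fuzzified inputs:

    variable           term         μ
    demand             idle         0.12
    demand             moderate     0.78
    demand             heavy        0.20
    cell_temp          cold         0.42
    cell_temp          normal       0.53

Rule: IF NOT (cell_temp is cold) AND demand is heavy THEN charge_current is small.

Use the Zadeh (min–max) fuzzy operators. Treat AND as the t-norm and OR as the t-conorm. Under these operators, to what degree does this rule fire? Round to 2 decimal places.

0.20

firing strength: ¬cold=1−0.42=0.58, heavy=0.20; AND[min(a, b)] → w = 0.20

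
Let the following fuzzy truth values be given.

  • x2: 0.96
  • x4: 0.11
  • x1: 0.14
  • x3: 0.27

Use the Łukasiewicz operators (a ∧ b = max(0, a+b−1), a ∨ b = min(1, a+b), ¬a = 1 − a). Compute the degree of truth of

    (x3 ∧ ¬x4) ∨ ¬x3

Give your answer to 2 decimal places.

¬x4 = 1 − 0.11 = 0.89
x3 ∧ ¬x4 = max(0, a+b−1) on (0.27, 0.89) = 0.16
¬x3 = 1 − 0.27 = 0.73
(x3 ∧ ¬x4) ∨ ¬x3 = min(1, a+b) on (0.16, 0.73) = 0.89

0.89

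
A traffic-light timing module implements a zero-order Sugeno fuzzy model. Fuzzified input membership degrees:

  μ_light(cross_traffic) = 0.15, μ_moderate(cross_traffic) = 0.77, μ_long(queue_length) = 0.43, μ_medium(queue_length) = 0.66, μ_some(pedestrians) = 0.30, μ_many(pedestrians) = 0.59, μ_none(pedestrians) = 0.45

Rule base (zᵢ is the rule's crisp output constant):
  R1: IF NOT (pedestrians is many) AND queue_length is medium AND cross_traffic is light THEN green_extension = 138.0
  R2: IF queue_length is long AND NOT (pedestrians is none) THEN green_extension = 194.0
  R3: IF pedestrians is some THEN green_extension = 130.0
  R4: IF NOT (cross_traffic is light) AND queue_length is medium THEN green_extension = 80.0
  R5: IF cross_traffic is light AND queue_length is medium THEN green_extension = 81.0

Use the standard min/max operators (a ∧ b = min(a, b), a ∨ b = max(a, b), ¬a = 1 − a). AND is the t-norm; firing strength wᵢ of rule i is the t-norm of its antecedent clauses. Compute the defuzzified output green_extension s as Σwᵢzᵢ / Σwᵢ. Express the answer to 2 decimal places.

R1 (z=138.0): ¬many=1−0.59=0.41, medium=0.66, light=0.15; AND[min(a, b)] → w = 0.15
R2 (z=194.0): long=0.43, ¬none=1−0.45=0.55; AND[min(a, b)] → w = 0.43
R3 (z=130.0): some=0.30 → w = 0.30
R4 (z=80.0): ¬light=1−0.15=0.85, medium=0.66; AND[min(a, b)] → w = 0.66
R5 (z=81.0): light=0.15, medium=0.66; AND[min(a, b)] → w = 0.15
Weighted average = (0.15·138.0 + 0.43·194.0 + 0.30·130.0 + 0.66·80.0 + 0.15·81.0) / (0.15 + 0.43 + 0.30 + 0.66 + 0.15)
  = 208.0700 / 1.6900 = 123.12

123.12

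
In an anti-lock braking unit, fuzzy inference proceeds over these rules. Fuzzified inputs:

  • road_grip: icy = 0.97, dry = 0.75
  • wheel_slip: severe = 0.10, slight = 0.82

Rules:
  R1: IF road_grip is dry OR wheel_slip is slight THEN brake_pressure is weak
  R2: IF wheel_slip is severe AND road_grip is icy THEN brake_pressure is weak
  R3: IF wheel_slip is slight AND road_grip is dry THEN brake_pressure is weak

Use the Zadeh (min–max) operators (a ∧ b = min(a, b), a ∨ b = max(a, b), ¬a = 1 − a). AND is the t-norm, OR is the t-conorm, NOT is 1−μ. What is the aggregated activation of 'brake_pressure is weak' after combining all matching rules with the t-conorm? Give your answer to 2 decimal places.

0.82

R1: dry=0.75, slight=0.82; OR[max(a, b)] → w = 0.82
R2: severe=0.10, icy=0.97; AND[min(a, b)] → w = 0.10
R3: slight=0.82, dry=0.75; AND[min(a, b)] → w = 0.75
Rules with consequent 'weak': {R1, R2, R3} → strengths 0.82, 0.10, 0.75
Aggregate via t-conorm [max(a, b)]: 0.82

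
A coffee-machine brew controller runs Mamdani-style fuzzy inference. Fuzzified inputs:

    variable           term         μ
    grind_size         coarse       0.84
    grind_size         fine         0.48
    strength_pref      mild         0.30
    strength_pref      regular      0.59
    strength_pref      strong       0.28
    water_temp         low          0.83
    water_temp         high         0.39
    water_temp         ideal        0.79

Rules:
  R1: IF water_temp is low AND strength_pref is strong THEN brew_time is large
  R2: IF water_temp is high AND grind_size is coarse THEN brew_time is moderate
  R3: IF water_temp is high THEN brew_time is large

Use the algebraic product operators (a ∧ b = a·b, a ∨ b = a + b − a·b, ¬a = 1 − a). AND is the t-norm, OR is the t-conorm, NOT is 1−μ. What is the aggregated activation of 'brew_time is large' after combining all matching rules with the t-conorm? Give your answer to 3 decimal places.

0.532

R1: low=0.83, strong=0.28; AND[a·b] → w = 0.2324
R2: high=0.39, coarse=0.84; AND[a·b] → w = 0.3276
R3: high=0.39 → w = 0.3900
Rules with consequent 'large': {R1, R3} → strengths 0.2324, 0.3900
Aggregate via t-conorm [a + b − a·b]: 0.5318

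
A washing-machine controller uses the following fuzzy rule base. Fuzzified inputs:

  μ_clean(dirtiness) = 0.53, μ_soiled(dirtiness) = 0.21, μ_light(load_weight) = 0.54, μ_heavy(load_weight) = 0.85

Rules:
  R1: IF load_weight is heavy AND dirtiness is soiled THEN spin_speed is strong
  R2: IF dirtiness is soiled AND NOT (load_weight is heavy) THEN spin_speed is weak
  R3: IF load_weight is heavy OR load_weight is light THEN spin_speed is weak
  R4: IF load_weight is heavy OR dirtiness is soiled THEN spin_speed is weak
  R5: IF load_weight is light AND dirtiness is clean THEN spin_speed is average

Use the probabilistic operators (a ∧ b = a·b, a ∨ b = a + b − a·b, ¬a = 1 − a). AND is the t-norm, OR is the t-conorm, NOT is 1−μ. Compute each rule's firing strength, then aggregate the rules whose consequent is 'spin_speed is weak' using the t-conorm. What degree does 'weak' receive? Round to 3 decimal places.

R1: heavy=0.85, soiled=0.21; AND[a·b] → w = 0.1785
R2: soiled=0.21, ¬heavy=1−0.85=0.15; AND[a·b] → w = 0.0315
R3: heavy=0.85, light=0.54; OR[a + b − a·b] → w = 0.9310
R4: heavy=0.85, soiled=0.21; OR[a + b − a·b] → w = 0.8815
R5: light=0.54, clean=0.53; AND[a·b] → w = 0.2862
Rules with consequent 'weak': {R2, R3, R4} → strengths 0.0315, 0.9310, 0.8815
Aggregate via t-conorm [a + b − a·b]: 0.9921

0.992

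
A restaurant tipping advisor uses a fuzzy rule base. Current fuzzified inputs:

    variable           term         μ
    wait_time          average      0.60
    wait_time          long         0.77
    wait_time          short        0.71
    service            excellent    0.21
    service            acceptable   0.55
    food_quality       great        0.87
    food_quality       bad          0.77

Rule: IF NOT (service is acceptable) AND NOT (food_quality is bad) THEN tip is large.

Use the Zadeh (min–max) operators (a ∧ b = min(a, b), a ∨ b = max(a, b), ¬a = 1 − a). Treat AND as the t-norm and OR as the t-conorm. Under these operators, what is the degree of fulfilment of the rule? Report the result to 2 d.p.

firing strength: ¬acceptable=1−0.55=0.45, ¬bad=1−0.77=0.23; AND[min(a, b)] → w = 0.23

0.23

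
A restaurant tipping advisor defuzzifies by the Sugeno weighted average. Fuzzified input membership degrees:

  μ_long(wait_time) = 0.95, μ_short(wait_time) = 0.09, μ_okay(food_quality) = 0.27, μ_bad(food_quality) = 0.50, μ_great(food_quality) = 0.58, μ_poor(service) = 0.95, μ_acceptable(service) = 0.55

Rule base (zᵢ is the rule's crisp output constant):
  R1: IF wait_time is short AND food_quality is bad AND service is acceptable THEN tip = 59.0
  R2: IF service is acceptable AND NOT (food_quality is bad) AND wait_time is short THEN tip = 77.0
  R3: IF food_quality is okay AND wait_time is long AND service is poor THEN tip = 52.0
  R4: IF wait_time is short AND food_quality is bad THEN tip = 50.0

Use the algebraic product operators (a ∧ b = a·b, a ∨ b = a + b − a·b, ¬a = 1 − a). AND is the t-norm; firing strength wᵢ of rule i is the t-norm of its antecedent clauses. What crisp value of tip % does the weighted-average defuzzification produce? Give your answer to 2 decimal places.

54.08

R1 (z=59.0): short=0.09, bad=0.50, acceptable=0.55; AND[a·b] → w = 0.0248
R2 (z=77.0): acceptable=0.55, ¬bad=1−0.50=0.50, short=0.09; AND[a·b] → w = 0.0248
R3 (z=52.0): okay=0.27, long=0.95, poor=0.95; AND[a·b] → w = 0.2437
R4 (z=50.0): short=0.09, bad=0.50; AND[a·b] → w = 0.0450
Weighted average = (0.0248·59.0 + 0.0248·77.0 + 0.2437·52.0 + 0.0450·50.0) / (0.0248 + 0.0248 + 0.2437 + 0.0450)
  = 18.2871 / 0.3382 = 54.08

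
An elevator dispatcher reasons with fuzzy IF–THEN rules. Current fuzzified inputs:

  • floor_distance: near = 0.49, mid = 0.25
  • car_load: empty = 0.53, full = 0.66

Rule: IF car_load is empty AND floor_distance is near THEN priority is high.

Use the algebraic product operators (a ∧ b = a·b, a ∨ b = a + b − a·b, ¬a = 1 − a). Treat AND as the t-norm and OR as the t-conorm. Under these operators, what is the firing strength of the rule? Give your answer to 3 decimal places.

0.260

firing strength: empty=0.53, near=0.49; AND[a·b] → w = 0.2597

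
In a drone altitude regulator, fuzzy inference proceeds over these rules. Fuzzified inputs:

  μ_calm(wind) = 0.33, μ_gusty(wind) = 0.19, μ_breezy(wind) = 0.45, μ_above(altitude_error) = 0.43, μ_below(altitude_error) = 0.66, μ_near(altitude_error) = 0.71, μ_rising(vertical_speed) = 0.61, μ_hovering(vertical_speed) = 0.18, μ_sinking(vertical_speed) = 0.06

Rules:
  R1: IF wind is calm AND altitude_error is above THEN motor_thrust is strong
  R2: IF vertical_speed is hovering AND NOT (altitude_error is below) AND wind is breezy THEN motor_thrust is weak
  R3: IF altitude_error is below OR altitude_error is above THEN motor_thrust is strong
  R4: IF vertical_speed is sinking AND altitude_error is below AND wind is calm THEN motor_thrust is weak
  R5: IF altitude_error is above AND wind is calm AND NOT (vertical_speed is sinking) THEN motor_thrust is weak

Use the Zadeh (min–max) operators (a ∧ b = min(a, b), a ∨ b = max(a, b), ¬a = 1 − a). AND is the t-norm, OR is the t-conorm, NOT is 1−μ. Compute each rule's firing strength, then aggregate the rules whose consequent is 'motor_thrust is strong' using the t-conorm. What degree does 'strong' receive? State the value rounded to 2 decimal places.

R1: calm=0.33, above=0.43; AND[min(a, b)] → w = 0.33
R2: hovering=0.18, ¬below=1−0.66=0.34, breezy=0.45; AND[min(a, b)] → w = 0.18
R3: below=0.66, above=0.43; OR[max(a, b)] → w = 0.66
R4: sinking=0.06, below=0.66, calm=0.33; AND[min(a, b)] → w = 0.06
R5: above=0.43, calm=0.33, ¬sinking=1−0.06=0.94; AND[min(a, b)] → w = 0.33
Rules with consequent 'strong': {R1, R3} → strengths 0.33, 0.66
Aggregate via t-conorm [max(a, b)]: 0.66

0.66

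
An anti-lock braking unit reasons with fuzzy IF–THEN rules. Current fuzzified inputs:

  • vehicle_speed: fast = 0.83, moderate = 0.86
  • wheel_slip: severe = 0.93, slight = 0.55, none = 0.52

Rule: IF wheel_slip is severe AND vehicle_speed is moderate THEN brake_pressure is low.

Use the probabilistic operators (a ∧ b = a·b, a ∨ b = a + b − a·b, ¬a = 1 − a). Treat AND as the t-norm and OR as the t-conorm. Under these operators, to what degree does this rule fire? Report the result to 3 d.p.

firing strength: severe=0.93, moderate=0.86; AND[a·b] → w = 0.7998

0.800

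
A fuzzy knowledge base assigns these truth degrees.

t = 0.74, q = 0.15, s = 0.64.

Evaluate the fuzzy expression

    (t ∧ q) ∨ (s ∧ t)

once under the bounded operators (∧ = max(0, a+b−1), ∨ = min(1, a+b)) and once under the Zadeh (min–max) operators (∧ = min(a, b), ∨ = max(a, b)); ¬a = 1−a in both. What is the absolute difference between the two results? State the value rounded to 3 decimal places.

Under bounded:
  t ∧ q = max(0, a+b−1) on (0.74, 0.15) = 0.00
  s ∧ t = max(0, a+b−1) on (0.64, 0.74) = 0.38
  (t ∧ q) ∨ (s ∧ t) = min(1, a+b) on (0.00, 0.38) = 0.38
  → value = 0.3800
Under Zadeh (min–max):
  t ∧ q = min(a, b) on (0.74, 0.15) = 0.15
  s ∧ t = min(a, b) on (0.64, 0.74) = 0.64
  (t ∧ q) ∨ (s ∧ t) = max(a, b) on (0.15, 0.64) = 0.64
  → value = 0.6400
|0.3800 − 0.6400| = 0.260

0.260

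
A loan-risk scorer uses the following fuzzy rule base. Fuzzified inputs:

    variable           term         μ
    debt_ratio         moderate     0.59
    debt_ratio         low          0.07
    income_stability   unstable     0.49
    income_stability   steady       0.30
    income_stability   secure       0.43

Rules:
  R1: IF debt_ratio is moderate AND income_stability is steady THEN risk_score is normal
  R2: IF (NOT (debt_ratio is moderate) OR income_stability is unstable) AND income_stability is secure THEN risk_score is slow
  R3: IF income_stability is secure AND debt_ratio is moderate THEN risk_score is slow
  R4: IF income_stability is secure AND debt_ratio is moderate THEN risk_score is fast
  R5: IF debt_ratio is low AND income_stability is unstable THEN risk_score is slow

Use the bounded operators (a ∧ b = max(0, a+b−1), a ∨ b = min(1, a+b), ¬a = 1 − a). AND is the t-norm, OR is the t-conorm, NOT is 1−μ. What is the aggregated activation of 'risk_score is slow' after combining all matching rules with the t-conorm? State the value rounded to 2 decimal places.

0.35

R1: moderate=0.59, steady=0.30; AND[max(0, a+b−1)] → w = 0.00
R2: (¬moderate=1−0.59=0.41 OR unstable=0.49) = 0.90; AND[max(0, a+b−1)] with secure=0.43 → w = 0.33
R3: secure=0.43, moderate=0.59; AND[max(0, a+b−1)] → w = 0.02
R4: secure=0.43, moderate=0.59; AND[max(0, a+b−1)] → w = 0.02
R5: low=0.07, unstable=0.49; AND[max(0, a+b−1)] → w = 0.00
Rules with consequent 'slow': {R2, R3, R5} → strengths 0.33, 0.02, 0.00
Aggregate via t-conorm [min(1, a+b)]: 0.35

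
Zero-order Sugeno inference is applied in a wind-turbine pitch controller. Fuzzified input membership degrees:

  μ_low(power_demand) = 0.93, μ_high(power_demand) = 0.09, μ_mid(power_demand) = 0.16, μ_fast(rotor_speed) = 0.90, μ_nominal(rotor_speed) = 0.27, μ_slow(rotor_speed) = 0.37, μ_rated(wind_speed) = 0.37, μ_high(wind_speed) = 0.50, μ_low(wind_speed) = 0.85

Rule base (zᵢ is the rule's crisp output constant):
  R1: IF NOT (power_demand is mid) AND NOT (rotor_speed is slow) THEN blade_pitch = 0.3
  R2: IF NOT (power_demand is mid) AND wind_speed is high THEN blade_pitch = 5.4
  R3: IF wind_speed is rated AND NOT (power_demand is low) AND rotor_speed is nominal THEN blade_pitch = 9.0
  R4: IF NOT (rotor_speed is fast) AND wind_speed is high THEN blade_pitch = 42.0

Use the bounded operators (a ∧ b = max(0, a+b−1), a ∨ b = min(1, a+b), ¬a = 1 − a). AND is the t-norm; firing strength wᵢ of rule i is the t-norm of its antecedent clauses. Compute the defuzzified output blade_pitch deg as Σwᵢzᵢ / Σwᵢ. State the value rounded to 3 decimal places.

R1 (z=0.3): ¬mid=1−0.16=0.84, ¬slow=1−0.37=0.63; AND[max(0, a+b−1)] → w = 0.47
R2 (z=5.4): ¬mid=1−0.16=0.84, high=0.50; AND[max(0, a+b−1)] → w = 0.34
R3 (z=9.0): rated=0.37, ¬low=1−0.93=0.07, nominal=0.27; AND[max(0, a+b−1)] → w = 0.00
R4 (z=42.0): ¬fast=1−0.90=0.10, high=0.50; AND[max(0, a+b−1)] → w = 0.00
Weighted average = (0.47·0.3 + 0.34·5.4 + 0.00·9.0 + 0.00·42.0) / (0.47 + 0.34 + 0.00 + 0.00)
  = 1.9770 / 0.8100 = 2.441

2.441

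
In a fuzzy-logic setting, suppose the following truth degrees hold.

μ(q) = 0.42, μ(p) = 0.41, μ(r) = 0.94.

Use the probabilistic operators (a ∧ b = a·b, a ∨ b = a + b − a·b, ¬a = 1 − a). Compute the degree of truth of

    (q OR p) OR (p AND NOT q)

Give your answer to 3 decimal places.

0.739

q OR p = a + b − a·b on (0.4200, 0.4100) = 0.6578
NOT q = 1 − 0.4200 = 0.5800
p AND NOT q = a·b on (0.4100, 0.5800) = 0.2378
(q OR p) OR (p AND NOT q) = a + b − a·b on (0.6578, 0.2378) = 0.7392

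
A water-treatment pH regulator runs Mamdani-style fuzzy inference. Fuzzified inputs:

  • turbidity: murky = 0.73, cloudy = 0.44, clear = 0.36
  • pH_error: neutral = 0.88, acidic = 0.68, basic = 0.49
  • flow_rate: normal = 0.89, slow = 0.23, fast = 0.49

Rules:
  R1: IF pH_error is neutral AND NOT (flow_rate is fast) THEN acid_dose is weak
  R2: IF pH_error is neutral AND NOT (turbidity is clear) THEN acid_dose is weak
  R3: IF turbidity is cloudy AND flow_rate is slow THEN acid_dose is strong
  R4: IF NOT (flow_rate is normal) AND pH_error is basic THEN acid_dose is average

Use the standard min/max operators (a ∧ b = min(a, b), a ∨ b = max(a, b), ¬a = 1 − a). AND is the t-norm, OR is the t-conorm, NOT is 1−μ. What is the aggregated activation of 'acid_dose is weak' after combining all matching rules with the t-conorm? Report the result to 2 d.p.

R1: neutral=0.88, ¬fast=1−0.49=0.51; AND[min(a, b)] → w = 0.51
R2: neutral=0.88, ¬clear=1−0.36=0.64; AND[min(a, b)] → w = 0.64
R3: cloudy=0.44, slow=0.23; AND[min(a, b)] → w = 0.23
R4: ¬normal=1−0.89=0.11, basic=0.49; AND[min(a, b)] → w = 0.11
Rules with consequent 'weak': {R1, R2} → strengths 0.51, 0.64
Aggregate via t-conorm [max(a, b)]: 0.64

0.64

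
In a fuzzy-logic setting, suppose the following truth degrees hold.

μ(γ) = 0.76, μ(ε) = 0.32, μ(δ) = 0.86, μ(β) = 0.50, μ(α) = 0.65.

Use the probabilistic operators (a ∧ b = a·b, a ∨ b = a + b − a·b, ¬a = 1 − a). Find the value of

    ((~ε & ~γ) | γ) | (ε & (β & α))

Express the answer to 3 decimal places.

0.820

~ε = 1 − 0.3200 = 0.6800
~γ = 1 − 0.7600 = 0.2400
~ε & ~γ = a·b on (0.6800, 0.2400) = 0.1632
(~ε & ~γ) | γ = a + b − a·b on (0.1632, 0.7600) = 0.7992
β & α = a·b on (0.5000, 0.6500) = 0.3250
ε & (β & α) = a·b on (0.3200, 0.3250) = 0.1040
((~ε & ~γ) | γ) | (ε & (β & α)) = a + b − a·b on (0.7992, 0.1040) = 0.8201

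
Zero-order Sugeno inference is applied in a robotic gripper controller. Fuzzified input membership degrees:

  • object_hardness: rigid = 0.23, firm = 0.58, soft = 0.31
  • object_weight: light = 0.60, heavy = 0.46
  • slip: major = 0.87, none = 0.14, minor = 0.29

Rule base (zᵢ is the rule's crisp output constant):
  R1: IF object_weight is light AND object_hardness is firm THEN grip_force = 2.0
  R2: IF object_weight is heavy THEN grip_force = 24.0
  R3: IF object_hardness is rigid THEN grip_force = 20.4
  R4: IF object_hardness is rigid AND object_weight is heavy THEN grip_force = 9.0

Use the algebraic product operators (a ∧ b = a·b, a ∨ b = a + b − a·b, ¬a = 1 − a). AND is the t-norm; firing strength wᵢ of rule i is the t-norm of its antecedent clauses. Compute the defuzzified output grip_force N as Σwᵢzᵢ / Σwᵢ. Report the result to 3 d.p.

15.195

R1 (z=2.0): light=0.60, firm=0.58; AND[a·b] → w = 0.3480
R2 (z=24.0): heavy=0.46 → w = 0.4600
R3 (z=20.4): rigid=0.23 → w = 0.2300
R4 (z=9.0): rigid=0.23, heavy=0.46; AND[a·b] → w = 0.1058
Weighted average = (0.3480·2.0 + 0.4600·24.0 + 0.2300·20.4 + 0.1058·9.0) / (0.3480 + 0.4600 + 0.2300 + 0.1058)
  = 17.3802 / 1.1438 = 15.195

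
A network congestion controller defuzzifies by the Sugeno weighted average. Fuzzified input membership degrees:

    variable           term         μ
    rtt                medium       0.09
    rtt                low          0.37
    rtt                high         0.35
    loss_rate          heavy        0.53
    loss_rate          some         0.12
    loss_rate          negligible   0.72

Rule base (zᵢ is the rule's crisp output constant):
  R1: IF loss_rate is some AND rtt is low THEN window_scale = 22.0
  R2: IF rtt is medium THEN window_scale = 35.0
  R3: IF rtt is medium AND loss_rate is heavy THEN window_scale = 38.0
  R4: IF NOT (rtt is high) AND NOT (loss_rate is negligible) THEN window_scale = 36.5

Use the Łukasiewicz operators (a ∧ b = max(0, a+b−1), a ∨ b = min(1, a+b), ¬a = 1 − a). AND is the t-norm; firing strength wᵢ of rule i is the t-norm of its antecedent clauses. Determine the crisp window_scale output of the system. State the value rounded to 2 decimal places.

R1 (z=22.0): some=0.12, low=0.37; AND[max(0, a+b−1)] → w = 0.00
R2 (z=35.0): medium=0.09 → w = 0.09
R3 (z=38.0): medium=0.09, heavy=0.53; AND[max(0, a+b−1)] → w = 0.00
R4 (z=36.5): ¬high=1−0.35=0.65, ¬negligible=1−0.72=0.28; AND[max(0, a+b−1)] → w = 0.00
Weighted average = (0.00·22.0 + 0.09·35.0 + 0.00·38.0 + 0.00·36.5) / (0.00 + 0.09 + 0.00 + 0.00)
  = 3.1500 / 0.0900 = 35.00

35.00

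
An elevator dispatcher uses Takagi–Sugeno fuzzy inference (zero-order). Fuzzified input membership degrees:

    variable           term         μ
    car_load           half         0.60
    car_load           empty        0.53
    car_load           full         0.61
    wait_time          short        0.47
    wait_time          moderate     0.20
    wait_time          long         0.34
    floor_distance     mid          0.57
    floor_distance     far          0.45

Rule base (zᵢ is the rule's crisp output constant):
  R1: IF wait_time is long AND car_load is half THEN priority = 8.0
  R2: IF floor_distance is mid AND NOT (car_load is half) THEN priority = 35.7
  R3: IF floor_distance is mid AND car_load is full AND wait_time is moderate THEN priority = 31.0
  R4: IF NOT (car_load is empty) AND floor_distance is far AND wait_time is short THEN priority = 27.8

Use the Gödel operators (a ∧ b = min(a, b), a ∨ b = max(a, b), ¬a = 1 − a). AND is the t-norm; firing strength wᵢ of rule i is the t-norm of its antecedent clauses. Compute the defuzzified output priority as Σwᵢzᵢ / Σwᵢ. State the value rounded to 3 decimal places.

25.691

R1 (z=8.0): long=0.34, half=0.60; AND[min(a, b)] → w = 0.34
R2 (z=35.7): mid=0.57, ¬half=1−0.60=0.40; AND[min(a, b)] → w = 0.40
R3 (z=31.0): mid=0.57, full=0.61, moderate=0.20; AND[min(a, b)] → w = 0.20
R4 (z=27.8): ¬empty=1−0.53=0.47, far=0.45, short=0.47; AND[min(a, b)] → w = 0.45
Weighted average = (0.34·8.0 + 0.40·35.7 + 0.20·31.0 + 0.45·27.8) / (0.34 + 0.40 + 0.20 + 0.45)
  = 35.7100 / 1.3900 = 25.691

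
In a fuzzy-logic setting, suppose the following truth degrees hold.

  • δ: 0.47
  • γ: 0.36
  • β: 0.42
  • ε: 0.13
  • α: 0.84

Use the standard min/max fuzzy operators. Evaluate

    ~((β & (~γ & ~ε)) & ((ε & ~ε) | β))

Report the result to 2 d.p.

0.58

~γ = 1 − 0.36 = 0.64
~ε = 1 − 0.13 = 0.87
~γ & ~ε = min(a, b) on (0.64, 0.87) = 0.64
β & (~γ & ~ε) = min(a, b) on (0.42, 0.64) = 0.42
~ε = 1 − 0.13 = 0.87
ε & ~ε = min(a, b) on (0.13, 0.87) = 0.13
(ε & ~ε) | β = max(a, b) on (0.13, 0.42) = 0.42
(β & (~γ & ~ε)) & ((ε & ~ε) | β) = min(a, b) on (0.42, 0.42) = 0.42
~((β & (~γ & ~ε)) & ((ε & ~ε) | β)) = 1 − 0.42 = 0.58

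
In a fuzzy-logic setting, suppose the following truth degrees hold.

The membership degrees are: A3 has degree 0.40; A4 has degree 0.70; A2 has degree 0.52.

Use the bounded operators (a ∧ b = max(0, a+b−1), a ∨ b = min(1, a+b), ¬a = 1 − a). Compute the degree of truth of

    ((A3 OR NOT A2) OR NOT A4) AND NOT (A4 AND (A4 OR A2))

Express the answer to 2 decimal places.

NOT A2 = 1 − 0.52 = 0.48
A3 OR NOT A2 = min(1, a+b) on (0.40, 0.48) = 0.88
NOT A4 = 1 − 0.70 = 0.30
(A3 OR NOT A2) OR NOT A4 = min(1, a+b) on (0.88, 0.30) = 1.00
A4 OR A2 = min(1, a+b) on (0.70, 0.52) = 1.00
A4 AND (A4 OR A2) = max(0, a+b−1) on (0.70, 1.00) = 0.70
NOT (A4 AND (A4 OR A2)) = 1 − 0.70 = 0.30
((A3 OR NOT A2) OR NOT A4) AND NOT (A4 AND (A4 OR A2)) = max(0, a+b−1) on (1.00, 0.30) = 0.30

0.30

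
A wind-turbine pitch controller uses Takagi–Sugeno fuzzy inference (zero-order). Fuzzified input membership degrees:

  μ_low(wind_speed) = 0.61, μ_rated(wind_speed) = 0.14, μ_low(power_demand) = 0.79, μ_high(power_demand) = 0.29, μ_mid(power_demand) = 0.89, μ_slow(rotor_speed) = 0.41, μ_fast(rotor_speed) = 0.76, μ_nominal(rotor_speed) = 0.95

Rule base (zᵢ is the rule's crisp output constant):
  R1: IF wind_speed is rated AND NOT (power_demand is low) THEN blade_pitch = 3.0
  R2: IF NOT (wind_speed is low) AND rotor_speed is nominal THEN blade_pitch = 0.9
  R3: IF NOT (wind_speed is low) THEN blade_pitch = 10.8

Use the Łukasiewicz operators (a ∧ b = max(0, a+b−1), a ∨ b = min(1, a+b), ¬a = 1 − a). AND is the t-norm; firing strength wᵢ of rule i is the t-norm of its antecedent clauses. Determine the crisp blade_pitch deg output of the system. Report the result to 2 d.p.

R1 (z=3.0): rated=0.14, ¬low=1−0.79=0.21; AND[max(0, a+b−1)] → w = 0.00
R2 (z=0.9): ¬low=1−0.61=0.39, nominal=0.95; AND[max(0, a+b−1)] → w = 0.34
R3 (z=10.8): ¬low=1−0.61=0.39 → w = 0.39
Weighted average = (0.00·3.0 + 0.34·0.9 + 0.39·10.8) / (0.00 + 0.34 + 0.39)
  = 4.5180 / 0.7300 = 6.19

6.19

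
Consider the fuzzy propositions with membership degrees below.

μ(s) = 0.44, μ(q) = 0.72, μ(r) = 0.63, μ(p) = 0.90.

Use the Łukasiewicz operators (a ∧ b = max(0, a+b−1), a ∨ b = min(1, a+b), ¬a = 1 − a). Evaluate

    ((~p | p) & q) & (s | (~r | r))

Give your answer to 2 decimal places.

~p = 1 − 0.90 = 0.10
~p | p = min(1, a+b) on (0.10, 0.90) = 1.00
(~p | p) & q = max(0, a+b−1) on (1.00, 0.72) = 0.72
~r = 1 − 0.63 = 0.37
~r | r = min(1, a+b) on (0.37, 0.63) = 1.00
s | (~r | r) = min(1, a+b) on (0.44, 1.00) = 1.00
((~p | p) & q) & (s | (~r | r)) = max(0, a+b−1) on (0.72, 1.00) = 0.72

0.72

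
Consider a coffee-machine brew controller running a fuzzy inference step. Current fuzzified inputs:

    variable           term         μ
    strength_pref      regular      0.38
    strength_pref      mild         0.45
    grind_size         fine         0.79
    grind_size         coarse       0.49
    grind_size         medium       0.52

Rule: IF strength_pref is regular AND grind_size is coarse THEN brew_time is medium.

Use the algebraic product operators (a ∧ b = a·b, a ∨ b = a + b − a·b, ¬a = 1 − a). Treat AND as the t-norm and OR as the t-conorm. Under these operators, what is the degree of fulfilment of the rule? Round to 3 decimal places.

firing strength: regular=0.38, coarse=0.49; AND[a·b] → w = 0.1862

0.186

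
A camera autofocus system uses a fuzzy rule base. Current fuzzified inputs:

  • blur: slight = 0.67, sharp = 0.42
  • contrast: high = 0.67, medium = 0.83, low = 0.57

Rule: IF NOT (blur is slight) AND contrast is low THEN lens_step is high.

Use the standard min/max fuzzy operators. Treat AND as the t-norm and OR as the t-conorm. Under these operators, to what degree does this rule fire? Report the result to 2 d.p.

0.33

firing strength: ¬slight=1−0.67=0.33, low=0.57; AND[min(a, b)] → w = 0.33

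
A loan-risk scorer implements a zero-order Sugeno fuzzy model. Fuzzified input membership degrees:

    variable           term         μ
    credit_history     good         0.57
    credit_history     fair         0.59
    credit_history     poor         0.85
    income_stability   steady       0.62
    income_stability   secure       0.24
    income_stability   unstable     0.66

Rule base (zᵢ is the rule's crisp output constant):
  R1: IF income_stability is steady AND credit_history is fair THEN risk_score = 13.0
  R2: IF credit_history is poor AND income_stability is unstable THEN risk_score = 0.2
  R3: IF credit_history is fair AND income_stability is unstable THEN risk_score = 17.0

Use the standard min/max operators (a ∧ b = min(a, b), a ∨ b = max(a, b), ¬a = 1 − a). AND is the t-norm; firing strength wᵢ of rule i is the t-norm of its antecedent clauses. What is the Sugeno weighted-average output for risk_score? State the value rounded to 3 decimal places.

9.691

R1 (z=13.0): steady=0.62, fair=0.59; AND[min(a, b)] → w = 0.59
R2 (z=0.2): poor=0.85, unstable=0.66; AND[min(a, b)] → w = 0.66
R3 (z=17.0): fair=0.59, unstable=0.66; AND[min(a, b)] → w = 0.59
Weighted average = (0.59·13.0 + 0.66·0.2 + 0.59·17.0) / (0.59 + 0.66 + 0.59)
  = 17.8320 / 1.8400 = 9.691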